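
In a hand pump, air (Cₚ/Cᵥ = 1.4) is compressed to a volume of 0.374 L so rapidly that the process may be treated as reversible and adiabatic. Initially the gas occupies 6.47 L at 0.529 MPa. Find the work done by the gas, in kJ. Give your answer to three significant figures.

W ≈ -18.2 kJ

P₂ = P₁(V₁/V₂)^γ = 0.529×(6.47/0.374)^(1.4) = 28.62 MPa.
For a reversible adiabat, W_by_gas = (P₁V₁ − P₂V₂)/(γ−1).
W_by = (529000×0.00647 − 2.862×10^7×0.000374) / (0.4) = -18210 J.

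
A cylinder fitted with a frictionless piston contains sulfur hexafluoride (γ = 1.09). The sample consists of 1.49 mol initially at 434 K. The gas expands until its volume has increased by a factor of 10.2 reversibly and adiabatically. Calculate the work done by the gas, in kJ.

W ≈ 11.3 kJ

Adiabatic: T₁V₁^(γ−1) = T₂V₂^(γ−1) ⇒ T₂ = T₁ (V₁/V₂)^(γ−1).
T₂ = 434 × (1/10.2)^(0.09) = 352.1 K.
Q = 0, so ΔU = W_on_gas = nCᵥΔT with Cᵥ = R/(γ−1) = 92.38 J/(mol·K).
ΔU = 1.49 × 92.38 × (352.1 − 434) = -11270 J.
Work done by the gas = −ΔU = 11270 J.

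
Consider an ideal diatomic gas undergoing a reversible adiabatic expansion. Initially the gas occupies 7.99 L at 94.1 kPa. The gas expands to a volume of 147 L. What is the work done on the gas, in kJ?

γ = 7/5 for a diatomic ideal gas.
P₂ = P₁(V₁/V₂)^γ = 94.1×(7.99/147)^(7/5) = 1.596 kPa.
For a reversible adiabat, W_by_gas = (P₁V₁ − P₂V₂)/(γ−1).
W_by = (94100×0.00799 − 1596×0.147) / (2/5) = 1293 J.
W_on_gas = −W_by = -1293 J.

W ≈ -1.29 kJ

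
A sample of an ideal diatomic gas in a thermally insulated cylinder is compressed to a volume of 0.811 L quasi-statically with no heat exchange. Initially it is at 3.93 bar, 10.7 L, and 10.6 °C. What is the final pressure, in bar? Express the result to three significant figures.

Since PV^γ is constant along a reversible adiabat, P₂ = P₁ (V₁/V₂)^γ.
γ = 7/5 for a diatomic ideal gas.
P₂ = 3.93 × (10.7/0.811)^(7/5) = 145.5 bar.

P₂ ≈ 146 bar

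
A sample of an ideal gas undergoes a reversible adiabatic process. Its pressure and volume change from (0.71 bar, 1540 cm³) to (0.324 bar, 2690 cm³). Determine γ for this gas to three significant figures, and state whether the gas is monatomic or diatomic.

γ ≈ 1.41; diatomic

PV^γ = const ⇒ γ = ln(P₂/P₁) / ln(V₁/V₂).
γ = ln(0.324/0.71) / ln(1540/2690) = 1.407.
γ ≈ 1.41 is close to 7/5, so the gas is diatomic.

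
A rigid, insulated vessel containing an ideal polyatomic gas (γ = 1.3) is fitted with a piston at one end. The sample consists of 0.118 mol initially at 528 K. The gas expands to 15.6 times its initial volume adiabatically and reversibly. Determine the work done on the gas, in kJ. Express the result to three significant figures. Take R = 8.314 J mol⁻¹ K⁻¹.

W ≈ -0.969 kJ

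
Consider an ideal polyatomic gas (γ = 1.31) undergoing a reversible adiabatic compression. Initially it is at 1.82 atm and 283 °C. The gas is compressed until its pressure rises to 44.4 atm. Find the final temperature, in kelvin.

T₂ ≈ 1180 K

Along an adiabat T P^((1−γ)/γ) is constant, so T₂ = T₁ (P₂/P₁)^((γ−1)/γ).
T₁ = 283 °C = 556.1 K.
T₂ = 556.1 × (44.4/1.82)^(0.237) = 1184 K.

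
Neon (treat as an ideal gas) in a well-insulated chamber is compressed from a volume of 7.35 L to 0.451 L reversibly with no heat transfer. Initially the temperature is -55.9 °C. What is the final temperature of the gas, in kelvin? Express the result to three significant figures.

T₂ ≈ 1400 K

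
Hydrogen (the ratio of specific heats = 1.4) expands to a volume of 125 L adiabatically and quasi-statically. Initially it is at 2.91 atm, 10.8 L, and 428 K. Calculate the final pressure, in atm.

P₂ ≈ 0.0944 atm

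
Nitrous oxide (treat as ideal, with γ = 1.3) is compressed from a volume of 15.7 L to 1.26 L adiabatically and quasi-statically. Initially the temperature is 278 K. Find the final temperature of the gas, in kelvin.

Adiabatic: T₁V₁^(γ−1) = T₂V₂^(γ−1) ⇒ T₂ = T₁ (V₁/V₂)^(γ−1).
T₂ = 278 × (15.7/1.26)^(0.3) = 592.5 K.

T₂ ≈ 593 K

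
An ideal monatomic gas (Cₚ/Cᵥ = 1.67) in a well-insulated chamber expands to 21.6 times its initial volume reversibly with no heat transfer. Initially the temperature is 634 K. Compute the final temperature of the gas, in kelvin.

T₂ ≈ 80.9 K

Adiabatic: T₁V₁^(γ−1) = T₂V₂^(γ−1) ⇒ T₂ = T₁ (V₁/V₂)^(γ−1).
T₂ = 634 × (1/21.6)^(0.67) = 80.91 K.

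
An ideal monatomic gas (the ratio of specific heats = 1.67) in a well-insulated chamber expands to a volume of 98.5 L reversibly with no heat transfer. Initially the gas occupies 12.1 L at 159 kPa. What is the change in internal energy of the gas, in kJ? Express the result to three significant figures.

ΔU ≈ -2.17 kJ

P₂ = P₁(V₁/V₂)^γ = 159×(12.1/98.5)^(1.67) = 4.793 kPa.
For a reversible adiabat, W_by_gas = (P₁V₁ − P₂V₂)/(γ−1).
W_by = (159000×0.0121 − 4793×0.0985) / (0.67) = 2167 J.
Q = 0 ⇒ ΔU = −W_by = -2167 J.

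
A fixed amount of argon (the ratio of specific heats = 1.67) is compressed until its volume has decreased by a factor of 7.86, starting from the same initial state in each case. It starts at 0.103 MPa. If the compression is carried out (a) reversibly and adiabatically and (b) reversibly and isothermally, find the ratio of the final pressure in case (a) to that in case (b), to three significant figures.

P_adiabatic / P_isothermal ≈ 3.98

Isothermal: P_b = P₁(V₁/V₂) = 0.103×7.86.
Adiabatic: P_a = P₁(V₁/V₂)^γ = 0.103×7.86^(1.67).
P_a/P_b = (V₁/V₂)^(γ−1) = 7.86^(0.67) = 3.98.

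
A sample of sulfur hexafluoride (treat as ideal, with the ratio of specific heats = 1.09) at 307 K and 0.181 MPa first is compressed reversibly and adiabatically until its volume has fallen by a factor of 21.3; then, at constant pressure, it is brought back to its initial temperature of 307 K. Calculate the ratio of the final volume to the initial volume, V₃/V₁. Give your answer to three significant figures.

V₃/V₁ ≈ 0.0357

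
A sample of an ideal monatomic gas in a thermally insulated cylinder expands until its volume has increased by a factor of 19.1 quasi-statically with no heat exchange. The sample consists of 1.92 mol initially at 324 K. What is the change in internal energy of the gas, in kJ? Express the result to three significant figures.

ΔU ≈ -6.67 kJ

Adiabatic: T₁V₁^(γ−1) = T₂V₂^(γ−1) ⇒ T₂ = T₁ (V₁/V₂)^(γ−1).
γ = 5/3 for a monatomic ideal gas, so γ−1 = 2/3.
T₂ = 324 × (1/19.1)^(2/3) = 45.34 K.
Q = 0, so ΔU = W_on_gas = nCᵥΔT with Cᵥ = R/(γ−1) = 12.47 J/(mol·K).
ΔU = 1.92 × 12.47 × (45.34 − 324) = -6672 J.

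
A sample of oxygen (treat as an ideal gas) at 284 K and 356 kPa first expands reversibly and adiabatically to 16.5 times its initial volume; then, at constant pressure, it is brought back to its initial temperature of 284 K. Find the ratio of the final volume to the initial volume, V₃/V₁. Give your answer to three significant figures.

V₃/V₁ ≈ 50.6

For a diatomic ideal gas γ = 7/5.
Adiabatic step: V₂/V₁ = 16.5; T₂ = T₁·(1/16.5)^(2/5) = 92.54 K.
Isobaric step: V₃/V₂ = T₃/T₂ = 284/92.54.
V₃/V₁ = (V₂/V₁)(V₃/V₂) = 16.5 × (284/92.54) = 50.64.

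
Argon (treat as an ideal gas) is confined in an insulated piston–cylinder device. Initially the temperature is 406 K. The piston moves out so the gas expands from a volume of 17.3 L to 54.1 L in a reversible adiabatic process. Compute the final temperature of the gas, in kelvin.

T₂ ≈ 190 K

For a reversible adiabat TV^(γ−1) is constant, so T₂ = T₁ (V₁/V₂)^(γ−1).
For a monatomic ideal gas γ = 5/3, so γ−1 = 2/3.
T₂ = 406 × (17.3/54.1)^(2/3) = 189.9 K.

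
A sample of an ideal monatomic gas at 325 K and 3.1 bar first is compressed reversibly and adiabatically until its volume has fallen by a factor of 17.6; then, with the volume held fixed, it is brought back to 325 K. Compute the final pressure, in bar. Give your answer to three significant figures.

For a monatomic ideal gas γ = 5/3.
Adiabatic step (PV^γ = const): P₂ = 3.1×17.6^(5/3) = 369.2 bar; T₂ = 325×17.6^(2/3) = 2199 K.
Isochoric: P₃ = P₂(T₃/T₂) = 369.2 × (325/2199) = 54.56 bar.

P₃ ≈ 54.6 bar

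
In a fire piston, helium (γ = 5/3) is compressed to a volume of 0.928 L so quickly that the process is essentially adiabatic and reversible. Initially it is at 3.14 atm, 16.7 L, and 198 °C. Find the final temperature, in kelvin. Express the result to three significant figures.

For a reversible adiabat TV^(γ−1) is constant, so T₂ = T₁ (V₁/V₂)^(γ−1).
T₁ = 198 °C = 471.1 K.
T₂ = 471.1 × (16.7/0.928)^(2/3) = 3235 K.

T₂ ≈ 3240 K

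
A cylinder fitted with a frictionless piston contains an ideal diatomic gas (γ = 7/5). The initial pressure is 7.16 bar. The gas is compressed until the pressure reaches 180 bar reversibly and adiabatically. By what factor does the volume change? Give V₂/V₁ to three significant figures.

V₂/V₁ ≈ 0.0999

From PV^γ = const, V₂/V₁ = (P₁/P₂)^(1/γ).
V₂/V₁ = (7.16/180)^(5/7) = 0.09994.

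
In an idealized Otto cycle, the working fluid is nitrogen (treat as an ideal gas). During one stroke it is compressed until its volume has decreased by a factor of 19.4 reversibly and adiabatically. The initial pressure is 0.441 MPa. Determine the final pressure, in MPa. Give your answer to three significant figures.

P₂ ≈ 28.0 MPa

Since PV^γ is constant along a reversible adiabat, P₂ = P₁ (V₁/V₂)^γ.
For a diatomic ideal gas γ = 7/5.
P₂ = 0.441 × 19.4^(7/5) = 28.01 MPa.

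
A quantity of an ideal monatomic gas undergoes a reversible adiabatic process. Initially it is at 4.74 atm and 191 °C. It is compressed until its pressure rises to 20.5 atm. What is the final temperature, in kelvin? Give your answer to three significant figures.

Along an adiabat T P^((1−γ)/γ) is constant, so T₂ = T₁ (P₂/P₁)^((γ−1)/γ).
For a monatomic ideal gas γ = 5/3, so (γ−1)/γ = 2/5.
T₁ = 191 °C = 464.1 K.
T₂ = 464.1 × (20.5/4.74)^(2/5) = 833.8 K.

T₂ ≈ 834 K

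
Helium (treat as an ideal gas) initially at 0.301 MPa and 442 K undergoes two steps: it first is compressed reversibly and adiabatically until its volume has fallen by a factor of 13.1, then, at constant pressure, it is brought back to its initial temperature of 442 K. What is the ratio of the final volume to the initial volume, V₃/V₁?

For a monatomic ideal gas γ = 5/3.
Adiabatic step: V₂/V₁ = 0.07634; T₂ = T₁·13.1^(2/3) = 2456 K.
Isobaric step: V₃/V₂ = T₃/T₂ = 442/2456.
V₃/V₁ = (V₂/V₁)(V₃/V₂) = 0.07634 × (442/2456) = 0.01374.

V₃/V₁ ≈ 0.0137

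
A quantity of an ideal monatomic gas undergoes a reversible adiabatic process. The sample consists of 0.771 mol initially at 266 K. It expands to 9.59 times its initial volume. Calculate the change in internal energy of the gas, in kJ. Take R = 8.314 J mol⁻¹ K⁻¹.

Adiabatic: T₁V₁^(γ−1) = T₂V₂^(γ−1) ⇒ T₂ = T₁ (V₁/V₂)^(γ−1).
γ = 5/3 for a monatomic ideal gas, so γ−1 = 2/3.
T₂ = 266 × (1/9.59)^(2/3) = 58.93 K.
Q = 0, so ΔU = W_on_gas = nCᵥΔT with Cᵥ = R/(γ−1) = 12.47 J/(mol·K).
ΔU = 0.771 × 12.47 × (58.93 − 266) = -1991 J.

ΔU ≈ -1.99 kJ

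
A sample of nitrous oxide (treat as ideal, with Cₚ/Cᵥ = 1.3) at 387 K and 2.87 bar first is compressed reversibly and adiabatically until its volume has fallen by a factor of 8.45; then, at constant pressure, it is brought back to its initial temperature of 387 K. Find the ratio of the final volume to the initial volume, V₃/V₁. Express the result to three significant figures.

Adiabatic step: V₂/V₁ = 0.1183; T₂ = T₁·8.45^(0.3) = 734.1 K.
Isobaric step: V₃/V₂ = T₃/T₂ = 387/734.1.
V₃/V₁ = (V₂/V₁)(V₃/V₂) = 0.1183 × (387/734.1) = 0.06239.

V₃/V₁ ≈ 0.0624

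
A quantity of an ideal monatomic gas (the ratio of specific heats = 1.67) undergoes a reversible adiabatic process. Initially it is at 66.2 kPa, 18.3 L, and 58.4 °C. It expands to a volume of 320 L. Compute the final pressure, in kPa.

P₂ ≈ 0.557 kPa

Adiabatic: P₁V₁^γ = P₂V₂^γ ⇒ P₂ = P₁ (V₁/V₂)^γ.
P₂ = 66.2 × (18.3/320)^(1.67) = 0.5566 kPa.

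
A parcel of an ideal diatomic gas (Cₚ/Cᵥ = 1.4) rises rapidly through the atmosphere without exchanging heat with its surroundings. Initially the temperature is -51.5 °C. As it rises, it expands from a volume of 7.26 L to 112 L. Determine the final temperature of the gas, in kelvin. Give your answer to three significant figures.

For a reversible adiabat TV^(γ−1) is constant, so T₂ = T₁ (V₁/V₂)^(γ−1).
T₁ = -51.5 °C = 221.6 K.
T₂ = 221.6 × (7.26/112)^(0.4) = 74.19 K.

T₂ ≈ 74.2 K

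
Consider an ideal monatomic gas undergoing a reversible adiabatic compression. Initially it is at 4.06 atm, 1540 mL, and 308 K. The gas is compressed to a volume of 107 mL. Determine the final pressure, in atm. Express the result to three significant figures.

P₂ ≈ 346 atm

Adiabatic: P₁V₁^γ = P₂V₂^γ ⇒ P₂ = P₁ (V₁/V₂)^γ.
γ = 5/3 for a monatomic ideal gas.
P₂ = 4.06 × (1540/107)^(5/3) = 345.7 atm.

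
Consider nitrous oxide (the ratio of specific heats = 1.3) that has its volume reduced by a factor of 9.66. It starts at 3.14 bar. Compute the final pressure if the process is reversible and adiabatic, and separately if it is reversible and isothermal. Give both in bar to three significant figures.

adiabatic: 59.9 bar; isothermal: 30.3 bar

Isothermal: P₂ = P₁(V₁/V₂) = 3.14×9.66 = 30.33 bar.
Adiabatic: P₂ = P₁(V₁/V₂)^γ = 3.14×9.66^(1.3) = 59.9 bar.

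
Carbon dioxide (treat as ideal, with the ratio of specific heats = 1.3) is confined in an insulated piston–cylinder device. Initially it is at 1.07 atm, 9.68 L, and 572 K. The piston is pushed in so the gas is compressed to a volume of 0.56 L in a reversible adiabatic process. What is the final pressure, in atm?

Adiabatic: P₁V₁^γ = P₂V₂^γ ⇒ P₂ = P₁ (V₁/V₂)^γ.
P₂ = 1.07 × (9.68/0.56)^(1.3) = 43.49 atm.

P₂ ≈ 43.5 atm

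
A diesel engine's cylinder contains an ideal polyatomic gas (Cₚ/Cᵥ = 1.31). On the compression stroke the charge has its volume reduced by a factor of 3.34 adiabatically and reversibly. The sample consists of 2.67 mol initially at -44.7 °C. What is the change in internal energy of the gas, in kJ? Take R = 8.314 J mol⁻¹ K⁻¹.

Adiabatic: T₁V₁^(γ−1) = T₂V₂^(γ−1) ⇒ T₂ = T₁ (V₁/V₂)^(γ−1).
T₁ = -44.7 °C = 228.4 K.
T₂ = 228.4 × 3.34^(0.31) = 332 K.
Q = 0, so ΔU = W_on_gas = nCᵥΔT with Cᵥ = R/(γ−1) = 26.82 J/(mol·K).
ΔU = 2.67 × 26.82 × (332 − 228.4) = 7416 J.

ΔU ≈ 7.42 kJ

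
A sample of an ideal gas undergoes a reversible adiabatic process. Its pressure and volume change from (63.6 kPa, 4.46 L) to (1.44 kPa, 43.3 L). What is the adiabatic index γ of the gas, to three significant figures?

γ ≈ 1.67

PV^γ = const ⇒ γ = ln(P₂/P₁) / ln(V₁/V₂).
γ = ln(1.44/63.6) / ln(4.46/43.3) = 1.667.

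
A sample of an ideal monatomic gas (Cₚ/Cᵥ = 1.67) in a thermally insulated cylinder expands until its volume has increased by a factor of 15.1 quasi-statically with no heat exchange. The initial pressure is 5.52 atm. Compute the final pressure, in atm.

P₂ ≈ 0.0593 atm

Since PV^γ is constant along a reversible adiabat, P₂ = P₁ (V₁/V₂)^γ.
P₂ = 5.52 × (1/15.1)^(1.67) = 0.0593 atm.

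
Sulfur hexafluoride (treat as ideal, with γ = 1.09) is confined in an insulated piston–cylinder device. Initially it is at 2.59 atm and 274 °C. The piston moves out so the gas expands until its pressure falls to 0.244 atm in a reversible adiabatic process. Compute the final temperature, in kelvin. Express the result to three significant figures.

T₂ ≈ 450 K

Adiabatic: T₂/T₁ = (P₂/P₁)^((γ−1)/γ).
T₁ = 274 °C = 547.1 K.
T₂ = 547.1 × (0.244/2.59)^(0.0826) = 450.2 K.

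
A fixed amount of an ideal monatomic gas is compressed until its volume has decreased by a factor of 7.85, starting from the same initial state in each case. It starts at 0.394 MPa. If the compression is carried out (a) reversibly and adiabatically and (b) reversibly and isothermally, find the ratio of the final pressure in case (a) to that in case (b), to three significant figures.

P_adiabatic / P_isothermal ≈ 3.95

For a monatomic ideal gas γ = 5/3.
Isothermal: P_b = P₁(V₁/V₂) = 0.394×7.85.
Adiabatic: P_a = P₁(V₁/V₂)^γ = 0.394×7.85^(5/3).
P_a/P_b = (V₁/V₂)^(γ−1) = 7.85^(2/3) = 3.95.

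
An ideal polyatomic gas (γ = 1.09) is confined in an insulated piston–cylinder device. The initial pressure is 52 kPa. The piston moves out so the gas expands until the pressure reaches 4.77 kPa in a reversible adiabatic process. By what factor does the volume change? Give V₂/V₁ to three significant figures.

V₂/V₁ ≈ 8.95

From PV^γ = const, V₂/V₁ = (P₁/P₂)^(1/γ).
V₂/V₁ = (52/4.77)^(0.917) = 8.95.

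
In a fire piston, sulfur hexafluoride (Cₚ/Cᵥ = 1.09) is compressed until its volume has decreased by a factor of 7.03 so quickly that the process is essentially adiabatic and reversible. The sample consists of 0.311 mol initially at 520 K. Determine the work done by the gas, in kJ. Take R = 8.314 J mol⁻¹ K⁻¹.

W ≈ -2.87 kJ

For a reversible adiabat TV^(γ−1) is constant, so T₂ = T₁ (V₁/V₂)^(γ−1).
T₂ = 520 × 7.03^(0.09) = 619.8 K.
Q = 0, so ΔU = W_on_gas = nCᵥΔT with Cᵥ = R/(γ−1) = 92.38 J/(mol·K).
ΔU = 0.311 × 92.38 × (619.8 − 520) = 2866 J.
Work done by the gas = −ΔU = -2866 J.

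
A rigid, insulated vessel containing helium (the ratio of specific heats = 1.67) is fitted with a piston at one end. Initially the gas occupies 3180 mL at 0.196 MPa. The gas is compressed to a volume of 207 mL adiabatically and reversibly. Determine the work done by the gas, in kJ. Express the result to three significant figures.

P₂ = P₁(V₁/V₂)^γ = 0.196×(3180/207)^(1.67) = 18.78 MPa.
For a reversible adiabat, W_by_gas = (P₁V₁ − P₂V₂)/(γ−1).
W_by = (196000×0.00318 − 1.878×10^7×0.000207) / (0.67) = -4871 J.

W ≈ -4.87 kJ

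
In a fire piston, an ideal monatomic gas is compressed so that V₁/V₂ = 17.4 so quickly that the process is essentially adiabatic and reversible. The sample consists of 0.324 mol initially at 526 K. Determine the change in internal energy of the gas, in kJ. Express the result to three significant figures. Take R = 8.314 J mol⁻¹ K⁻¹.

Adiabatic: T₁V₁^(γ−1) = T₂V₂^(γ−1) ⇒ T₂ = T₁ (V₁/V₂)^(γ−1).
γ = 5/3 for a monatomic ideal gas, so γ−1 = 2/3.
T₂ = 526 × 17.4^(2/3) = 3532 K.
Q = 0, so ΔU = W_on_gas = nCᵥΔT with Cᵥ = R/(γ−1) = 12.47 J/(mol·K).
ΔU = 0.324 × 12.47 × (3532 − 526) = 12150 J.

ΔU ≈ 12.1 kJ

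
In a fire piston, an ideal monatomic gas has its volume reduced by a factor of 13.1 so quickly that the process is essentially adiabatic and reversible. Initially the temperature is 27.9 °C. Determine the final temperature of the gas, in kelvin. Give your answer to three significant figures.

T₂ ≈ 1670 K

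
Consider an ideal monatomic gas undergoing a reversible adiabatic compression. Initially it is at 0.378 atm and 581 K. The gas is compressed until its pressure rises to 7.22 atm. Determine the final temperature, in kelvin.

Along an adiabat T P^((1−γ)/γ) is constant, so T₂ = T₁ (P₂/P₁)^((γ−1)/γ).
For a monatomic ideal gas γ = 5/3, so (γ−1)/γ = 2/5.
T₂ = 581 × (7.22/0.378)^(2/5) = 1891 K.

T₂ ≈ 1890 K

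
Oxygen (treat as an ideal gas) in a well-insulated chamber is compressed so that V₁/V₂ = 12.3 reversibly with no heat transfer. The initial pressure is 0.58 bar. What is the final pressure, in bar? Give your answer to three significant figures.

Since PV^γ is constant along a reversible adiabat, P₂ = P₁ (V₁/V₂)^γ.
For a diatomic ideal gas γ = 7/5.
P₂ = 0.58 × 12.3^(7/5) = 19.47 bar.

P₂ ≈ 19.5 bar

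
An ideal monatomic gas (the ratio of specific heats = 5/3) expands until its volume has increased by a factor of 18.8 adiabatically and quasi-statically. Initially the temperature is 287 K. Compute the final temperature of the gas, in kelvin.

For a reversible adiabat TV^(γ−1) is constant, so T₂ = T₁ (V₁/V₂)^(γ−1).
T₂ = 287 × (1/18.8)^(2/3) = 40.59 K.

T₂ ≈ 40.6 K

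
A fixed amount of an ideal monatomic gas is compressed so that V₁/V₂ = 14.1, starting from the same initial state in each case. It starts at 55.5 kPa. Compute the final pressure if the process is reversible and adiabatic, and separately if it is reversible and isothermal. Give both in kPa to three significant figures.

For a monatomic ideal gas γ = 5/3.
Isothermal: P₂ = P₁(V₁/V₂) = 55.5×14.1 = 782.5 kPa.
Adiabatic: P₂ = P₁(V₁/V₂)^γ = 55.5×14.1^(5/3) = 4567 kPa.

adiabatic: 4570 kPa; isothermal: 783 kPa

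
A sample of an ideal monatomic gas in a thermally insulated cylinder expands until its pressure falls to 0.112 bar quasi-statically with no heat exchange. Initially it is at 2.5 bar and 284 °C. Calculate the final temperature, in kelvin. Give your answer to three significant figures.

Adiabatic: T₂/T₁ = (P₂/P₁)^((γ−1)/γ).
For a monatomic ideal gas γ = 5/3, so (γ−1)/γ = 2/5.
T₁ = 284 °C = 557.1 K.
T₂ = 557.1 × (0.112/2.5)^(2/5) = 160.9 K.

T₂ ≈ 161 K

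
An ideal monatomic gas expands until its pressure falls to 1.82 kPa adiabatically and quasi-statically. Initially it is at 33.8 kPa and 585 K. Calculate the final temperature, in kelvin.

Adiabatic: T₂/T₁ = (P₂/P₁)^((γ−1)/γ).
For a monatomic ideal gas γ = 5/3, so (γ−1)/γ = 2/5.
T₂ = 585 × (1.82/33.8)^(2/5) = 181.8 K.

T₂ ≈ 182 K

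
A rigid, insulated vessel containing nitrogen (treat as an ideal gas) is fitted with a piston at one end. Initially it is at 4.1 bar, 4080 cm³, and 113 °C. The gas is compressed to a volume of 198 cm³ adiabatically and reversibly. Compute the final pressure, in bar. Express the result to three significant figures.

Adiabatic: P₁V₁^γ = P₂V₂^γ ⇒ P₂ = P₁ (V₁/V₂)^γ.
γ = 7/5 for a diatomic ideal gas.
P₂ = 4.1 × (4080/198)^(7/5) = 283.4 bar.

P₂ ≈ 283 bar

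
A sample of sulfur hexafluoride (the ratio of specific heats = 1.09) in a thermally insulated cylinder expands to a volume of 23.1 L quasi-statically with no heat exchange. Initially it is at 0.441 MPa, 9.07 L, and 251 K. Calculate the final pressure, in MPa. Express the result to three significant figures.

P₂ ≈ 0.159 MPa

Adiabatic: P₁V₁^γ = P₂V₂^γ ⇒ P₂ = P₁ (V₁/V₂)^γ.
P₂ = 0.441 × (9.07/23.1)^(1.09) = 0.1592 MPa.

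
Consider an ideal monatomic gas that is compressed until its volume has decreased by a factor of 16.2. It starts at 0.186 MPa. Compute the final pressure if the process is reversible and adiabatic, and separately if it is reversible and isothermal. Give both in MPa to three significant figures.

adiabatic: 19.3 MPa; isothermal: 3.01 MPa

For a monatomic ideal gas γ = 5/3.
Isothermal: P₂ = P₁(V₁/V₂) = 0.186×16.2 = 3.013 MPa.
Adiabatic: P₂ = P₁(V₁/V₂)^γ = 0.186×16.2^(5/3) = 19.29 MPa.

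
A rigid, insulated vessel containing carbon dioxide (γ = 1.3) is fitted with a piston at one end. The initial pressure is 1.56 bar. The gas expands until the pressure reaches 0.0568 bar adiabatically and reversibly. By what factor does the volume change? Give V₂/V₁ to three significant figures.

From PV^γ = const, V₂/V₁ = (P₁/P₂)^(1/γ).
V₂/V₁ = (1.56/0.0568)^(0.769) = 12.79.

V₂/V₁ ≈ 12.8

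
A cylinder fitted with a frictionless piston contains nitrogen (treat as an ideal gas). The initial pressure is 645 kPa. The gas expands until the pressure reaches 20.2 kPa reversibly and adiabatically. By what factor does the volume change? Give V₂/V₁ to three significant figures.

V₂/V₁ ≈ 11.9

From PV^γ = const, V₂/V₁ = (P₁/P₂)^(1/γ).
For a diatomic ideal gas γ = 7/5.
V₂/V₁ = (645/20.2)^(5/7) = 11.87.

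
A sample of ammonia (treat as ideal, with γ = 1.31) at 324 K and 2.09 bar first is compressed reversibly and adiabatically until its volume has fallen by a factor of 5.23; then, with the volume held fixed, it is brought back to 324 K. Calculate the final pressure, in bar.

Adiabatic step (PV^γ = const): P₂ = 2.09×5.23^(1.31) = 18.26 bar; T₂ = 324×5.23^(0.31) = 541.1 K.
Isochoric: P₃ = P₂(T₃/T₂) = 18.26 × (324/541.1) = 10.93 bar.

P₃ ≈ 10.9 bar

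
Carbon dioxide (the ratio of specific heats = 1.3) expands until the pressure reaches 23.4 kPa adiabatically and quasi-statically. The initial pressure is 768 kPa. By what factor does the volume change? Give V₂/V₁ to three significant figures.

V₂/V₁ ≈ 14.7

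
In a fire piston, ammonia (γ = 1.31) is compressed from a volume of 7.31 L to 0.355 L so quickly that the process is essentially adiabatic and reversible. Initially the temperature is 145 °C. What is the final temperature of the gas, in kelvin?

For a reversible adiabat TV^(γ−1) is constant, so T₂ = T₁ (V₁/V₂)^(γ−1).
T₁ = 145 °C = 418.1 K.
T₂ = 418.1 × (7.31/0.355)^(0.31) = 1068 K.

T₂ ≈ 1070 K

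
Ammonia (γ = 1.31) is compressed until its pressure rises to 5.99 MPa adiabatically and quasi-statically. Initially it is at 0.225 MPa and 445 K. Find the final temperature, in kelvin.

T₂ ≈ 967 K

Along an adiabat T P^((1−γ)/γ) is constant, so T₂ = T₁ (P₂/P₁)^((γ−1)/γ).
T₂ = 445 × (5.99/0.225)^(0.237) = 967.5 K.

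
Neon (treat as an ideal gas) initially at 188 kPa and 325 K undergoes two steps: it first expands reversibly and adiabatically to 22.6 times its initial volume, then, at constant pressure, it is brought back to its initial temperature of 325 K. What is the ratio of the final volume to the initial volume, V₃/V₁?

V₃/V₁ ≈ 181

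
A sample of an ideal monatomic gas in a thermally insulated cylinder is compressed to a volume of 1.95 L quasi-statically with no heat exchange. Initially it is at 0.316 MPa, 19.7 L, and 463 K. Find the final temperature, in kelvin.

For a reversible adiabat TV^(γ−1) is constant, so T₂ = T₁ (V₁/V₂)^(γ−1).
γ = 5/3 for a monatomic ideal gas.
T₂ = 463 × (19.7/1.95)^(2/3) = 2164 K.

T₂ ≈ 2160 K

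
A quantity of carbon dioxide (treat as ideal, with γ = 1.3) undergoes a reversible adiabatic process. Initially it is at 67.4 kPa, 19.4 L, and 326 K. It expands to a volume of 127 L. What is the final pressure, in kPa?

Since PV^γ is constant along a reversible adiabat, P₂ = P₁ (V₁/V₂)^γ.
P₂ = 67.4 × (19.4/127)^(1.3) = 5.859 kPa.

P₂ ≈ 5.86 kPa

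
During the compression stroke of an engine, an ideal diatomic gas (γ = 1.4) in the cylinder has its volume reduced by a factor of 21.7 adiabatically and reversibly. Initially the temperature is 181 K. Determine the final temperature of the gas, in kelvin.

T₂ ≈ 620 K

Adiabatic: T₁V₁^(γ−1) = T₂V₂^(γ−1) ⇒ T₂ = T₁ (V₁/V₂)^(γ−1).
T₂ = 181 × 21.7^(0.4) = 619.8 K.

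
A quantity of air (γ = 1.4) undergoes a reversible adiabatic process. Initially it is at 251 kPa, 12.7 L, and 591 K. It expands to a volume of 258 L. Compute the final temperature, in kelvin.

Adiabatic: T₁V₁^(γ−1) = T₂V₂^(γ−1) ⇒ T₂ = T₁ (V₁/V₂)^(γ−1).
T₂ = 591 × (12.7/258)^(0.4) = 177.2 K.

T₂ ≈ 177 K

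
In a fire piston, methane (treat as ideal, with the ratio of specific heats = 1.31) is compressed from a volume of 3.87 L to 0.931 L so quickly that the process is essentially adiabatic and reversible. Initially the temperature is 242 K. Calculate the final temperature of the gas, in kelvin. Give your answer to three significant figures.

T₂ ≈ 376 K

Adiabatic: T₁V₁^(γ−1) = T₂V₂^(γ−1) ⇒ T₂ = T₁ (V₁/V₂)^(γ−1).
T₂ = 242 × (3.87/0.931)^(0.31) = 376.4 K.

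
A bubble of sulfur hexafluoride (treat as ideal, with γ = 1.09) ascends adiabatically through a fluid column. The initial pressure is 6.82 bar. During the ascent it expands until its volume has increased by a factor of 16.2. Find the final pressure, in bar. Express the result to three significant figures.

P₂ ≈ 0.328 bar

Adiabatic: P₁V₁^γ = P₂V₂^γ ⇒ P₂ = P₁ (V₁/V₂)^γ.
P₂ = 6.82 × (1/16.2)^(1.09) = 0.3277 bar.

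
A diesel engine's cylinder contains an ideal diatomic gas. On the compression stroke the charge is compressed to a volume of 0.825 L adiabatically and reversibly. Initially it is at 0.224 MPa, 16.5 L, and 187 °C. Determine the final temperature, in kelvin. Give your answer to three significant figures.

Adiabatic: T₁V₁^(γ−1) = T₂V₂^(γ−1) ⇒ T₂ = T₁ (V₁/V₂)^(γ−1).
γ = 7/5 for a diatomic ideal gas.
T₁ = 187 °C = 460.1 K.
T₂ = 460.1 × (16.5/0.825)^(2/5) = 1525 K.

T₂ ≈ 1530 K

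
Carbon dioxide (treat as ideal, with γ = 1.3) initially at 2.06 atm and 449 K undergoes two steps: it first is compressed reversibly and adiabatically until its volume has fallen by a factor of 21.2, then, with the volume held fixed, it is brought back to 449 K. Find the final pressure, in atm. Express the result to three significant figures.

Adiabatic step (PV^γ = const): P₂ = 2.06×21.2^(1.3) = 109.2 atm; T₂ = 449×21.2^(0.3) = 1122 K.
Isochoric: P₃ = P₂(T₃/T₂) = 109.2 × (449/1122) = 43.67 atm.

P₃ ≈ 43.7 atm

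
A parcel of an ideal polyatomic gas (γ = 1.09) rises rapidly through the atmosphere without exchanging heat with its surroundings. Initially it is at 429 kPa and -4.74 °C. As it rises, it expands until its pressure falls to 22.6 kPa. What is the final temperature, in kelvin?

T₂ ≈ 210 K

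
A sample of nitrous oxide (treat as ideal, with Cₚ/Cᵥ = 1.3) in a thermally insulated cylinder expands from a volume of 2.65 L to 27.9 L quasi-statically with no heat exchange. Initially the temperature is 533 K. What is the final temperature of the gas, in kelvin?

T₂ ≈ 263 K

For a reversible adiabat TV^(γ−1) is constant, so T₂ = T₁ (V₁/V₂)^(γ−1).
T₂ = 533 × (2.65/27.9)^(0.3) = 263 K.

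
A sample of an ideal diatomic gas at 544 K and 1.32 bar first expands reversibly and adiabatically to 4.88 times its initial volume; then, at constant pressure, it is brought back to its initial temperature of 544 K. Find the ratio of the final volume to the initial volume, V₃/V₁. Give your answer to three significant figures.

For a diatomic ideal gas γ = 7/5.
Adiabatic step: V₂/V₁ = 4.88; T₂ = T₁·(1/4.88)^(2/5) = 288.6 K.
Isobaric step: V₃/V₂ = T₃/T₂ = 544/288.6.
V₃/V₁ = (V₂/V₁)(V₃/V₂) = 4.88 × (544/288.6) = 9.2.

V₃/V₁ ≈ 9.20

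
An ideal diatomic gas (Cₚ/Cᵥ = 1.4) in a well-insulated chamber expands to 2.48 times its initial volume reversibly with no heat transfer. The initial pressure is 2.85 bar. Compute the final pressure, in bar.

P₂ ≈ 0.799 bar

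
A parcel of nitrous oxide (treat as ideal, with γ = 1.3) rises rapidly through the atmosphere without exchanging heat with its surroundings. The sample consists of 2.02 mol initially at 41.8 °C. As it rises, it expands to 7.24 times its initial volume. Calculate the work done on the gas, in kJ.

W ≈ -7.90 kJ

For a reversible adiabat TV^(γ−1) is constant, so T₂ = T₁ (V₁/V₂)^(γ−1).
T₁ = 41.8 °C = 314.9 K.
T₂ = 314.9 × (1/7.24)^(0.3) = 173.9 K.
Q = 0, so ΔU = W_on_gas = nCᵥΔT with Cᵥ = R/(γ−1) = 27.71 J/(mol·K).
ΔU = 2.02 × 27.71 × (173.9 − 314.9) = -7896 J.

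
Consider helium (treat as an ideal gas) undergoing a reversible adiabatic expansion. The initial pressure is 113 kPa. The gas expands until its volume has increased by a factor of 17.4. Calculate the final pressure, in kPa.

Since PV^γ is constant along a reversible adiabat, P₂ = P₁ (V₁/V₂)^γ.
For a monatomic ideal gas γ = 5/3.
P₂ = 113 × (1/17.4)^(5/3) = 0.9672 kPa.

P₂ ≈ 0.967 kPa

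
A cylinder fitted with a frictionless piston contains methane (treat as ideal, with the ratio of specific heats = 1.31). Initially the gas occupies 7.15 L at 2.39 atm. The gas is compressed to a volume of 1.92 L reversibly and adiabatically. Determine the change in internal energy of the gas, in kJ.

ΔU ≈ 2.81 kJ

P₂ = P₁(V₁/V₂)^γ = 2.39×(7.15/1.92)^(1.31) = 13.38 atm.
For a reversible adiabat, W_by_gas = (P₁V₁ − P₂V₂)/(γ−1).
W_by = (242200×0.00715 − 1.356×10^6×0.00192) / (0.31) = -2811 J.
Q = 0 ⇒ ΔU = −W_by = 2811 J.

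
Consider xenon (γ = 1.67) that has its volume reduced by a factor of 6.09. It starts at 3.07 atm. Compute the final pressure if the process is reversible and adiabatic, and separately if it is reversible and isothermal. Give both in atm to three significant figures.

Isothermal: P₂ = P₁(V₁/V₂) = 3.07×6.09 = 18.7 atm.
Adiabatic: P₂ = P₁(V₁/V₂)^γ = 3.07×6.09^(1.67) = 62.73 atm.

adiabatic: 62.7 atm; isothermal: 18.7 atm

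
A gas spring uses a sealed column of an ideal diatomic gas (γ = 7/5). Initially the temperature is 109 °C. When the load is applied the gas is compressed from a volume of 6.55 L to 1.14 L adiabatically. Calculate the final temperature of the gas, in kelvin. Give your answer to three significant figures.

T₂ ≈ 769 K

Adiabatic: T₁V₁^(γ−1) = T₂V₂^(γ−1) ⇒ T₂ = T₁ (V₁/V₂)^(γ−1).
T₁ = 109 °C = 382.1 K.
T₂ = 382.1 × (6.55/1.14)^(2/5) = 769.1 K.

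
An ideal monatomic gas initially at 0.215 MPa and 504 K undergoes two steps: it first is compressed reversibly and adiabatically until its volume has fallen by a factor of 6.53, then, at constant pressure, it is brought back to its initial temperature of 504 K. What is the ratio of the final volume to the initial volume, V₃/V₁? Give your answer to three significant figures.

V₃/V₁ ≈ 0.0438

For a monatomic ideal gas γ = 5/3.
Adiabatic step: V₂/V₁ = 0.1531; T₂ = T₁·6.53^(2/3) = 1761 K.
Isobaric step: V₃/V₂ = T₃/T₂ = 504/1761.
V₃/V₁ = (V₂/V₁)(V₃/V₂) = 0.1531 × (504/1761) = 0.04383.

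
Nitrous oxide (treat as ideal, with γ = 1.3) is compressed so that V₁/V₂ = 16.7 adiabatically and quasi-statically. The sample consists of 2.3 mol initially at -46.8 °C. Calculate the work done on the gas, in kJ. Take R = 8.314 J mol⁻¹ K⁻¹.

W ≈ 19.1 kJ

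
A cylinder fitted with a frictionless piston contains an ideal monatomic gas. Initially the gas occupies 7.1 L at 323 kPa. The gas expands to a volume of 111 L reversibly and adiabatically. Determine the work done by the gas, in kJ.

γ = 5/3 for a monatomic ideal gas.
P₂ = P₁(V₁/V₂)^γ = 323×(7.1/111)^(5/3) = 3.304 kPa.
For a reversible adiabat, W_by_gas = (P₁V₁ − P₂V₂)/(γ−1).
W_by = (323000×0.0071 − 3304×0.111) / (2/3) = 2890 J.

W ≈ 2.89 kJ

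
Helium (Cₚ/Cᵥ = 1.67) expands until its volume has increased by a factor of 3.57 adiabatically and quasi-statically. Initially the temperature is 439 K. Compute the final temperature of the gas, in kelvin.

T₂ ≈ 187 K

Adiabatic: T₁V₁^(γ−1) = T₂V₂^(γ−1) ⇒ T₂ = T₁ (V₁/V₂)^(γ−1).
T₂ = 439 × (1/3.57)^(0.67) = 187.1 K.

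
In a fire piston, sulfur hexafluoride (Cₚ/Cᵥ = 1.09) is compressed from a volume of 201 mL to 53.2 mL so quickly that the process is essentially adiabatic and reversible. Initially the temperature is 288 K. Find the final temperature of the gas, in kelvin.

T₂ ≈ 325 K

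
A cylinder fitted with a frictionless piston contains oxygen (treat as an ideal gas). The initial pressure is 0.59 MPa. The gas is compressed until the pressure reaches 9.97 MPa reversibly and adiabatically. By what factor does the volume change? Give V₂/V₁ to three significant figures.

V₂/V₁ ≈ 0.133

From PV^γ = const, V₂/V₁ = (P₁/P₂)^(1/γ).
For a diatomic ideal gas γ = 7/5.
V₂/V₁ = (0.59/9.97)^(5/7) = 0.1327.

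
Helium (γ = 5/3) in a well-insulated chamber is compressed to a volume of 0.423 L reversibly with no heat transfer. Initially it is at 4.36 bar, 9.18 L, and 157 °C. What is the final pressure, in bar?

P₂ ≈ 736 bar

Since PV^γ is constant along a reversible adiabat, P₂ = P₁ (V₁/V₂)^γ.
P₂ = 4.36 × (9.18/0.423)^(5/3) = 736.2 bar.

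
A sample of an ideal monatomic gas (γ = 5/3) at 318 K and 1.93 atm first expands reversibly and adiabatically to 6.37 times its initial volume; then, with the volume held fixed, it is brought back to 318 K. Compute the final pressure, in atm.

P₃ ≈ 0.303 atm

Adiabatic step (PV^γ = const): P₂ = 1.93×(1/6.37)^(5/3) = 0.08817 atm; T₂ = 318×(1/6.37)^(2/3) = 92.54 K.
Isochoric: P₃ = P₂(T₃/T₂) = 0.08817 × (318/92.54) = 0.303 atm.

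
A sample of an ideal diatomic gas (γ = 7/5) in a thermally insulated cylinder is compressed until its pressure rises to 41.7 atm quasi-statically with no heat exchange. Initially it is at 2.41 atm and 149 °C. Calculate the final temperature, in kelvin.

T₂ ≈ 953 K

Along an adiabat T P^((1−γ)/γ) is constant, so T₂ = T₁ (P₂/P₁)^((γ−1)/γ).
T₁ = 149 °C = 422.1 K.
T₂ = 422.1 × (41.7/2.41)^(2/7) = 953.3 K.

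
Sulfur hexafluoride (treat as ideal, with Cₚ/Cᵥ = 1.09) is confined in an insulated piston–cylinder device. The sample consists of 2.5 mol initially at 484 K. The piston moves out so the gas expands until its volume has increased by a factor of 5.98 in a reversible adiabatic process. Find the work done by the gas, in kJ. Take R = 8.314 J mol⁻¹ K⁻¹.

W ≈ 16.6 kJ

Adiabatic: T₁V₁^(γ−1) = T₂V₂^(γ−1) ⇒ T₂ = T₁ (V₁/V₂)^(γ−1).
T₂ = 484 × (1/5.98)^(0.09) = 412 K.
Q = 0, so ΔU = W_on_gas = nCᵥΔT with Cᵥ = R/(γ−1) = 92.38 J/(mol·K).
ΔU = 2.5 × 92.38 × (412 − 484) = -16620 J.
Work done by the gas = −ΔU = 16620 J.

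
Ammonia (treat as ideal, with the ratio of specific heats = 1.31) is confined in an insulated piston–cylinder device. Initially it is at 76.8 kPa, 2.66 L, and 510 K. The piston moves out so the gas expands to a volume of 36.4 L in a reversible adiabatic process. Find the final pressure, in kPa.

P₂ ≈ 2.49 kPa

Adiabatic: P₁V₁^γ = P₂V₂^γ ⇒ P₂ = P₁ (V₁/V₂)^γ.
P₂ = 76.8 × (2.66/36.4)^(1.31) = 2.494 kPa.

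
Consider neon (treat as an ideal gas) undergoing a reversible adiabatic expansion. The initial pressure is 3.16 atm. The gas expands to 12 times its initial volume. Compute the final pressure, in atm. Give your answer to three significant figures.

Since PV^γ is constant along a reversible adiabat, P₂ = P₁ (V₁/V₂)^γ.
For a monatomic ideal gas γ = 5/3.
P₂ = 3.16 × (1/12)^(5/3) = 0.05024 atm.

P₂ ≈ 0.0502 atm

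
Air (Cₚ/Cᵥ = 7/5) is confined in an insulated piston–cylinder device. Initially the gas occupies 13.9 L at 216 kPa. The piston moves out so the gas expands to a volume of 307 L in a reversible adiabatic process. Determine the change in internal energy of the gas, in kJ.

ΔU ≈ -5.33 kJ

P₂ = P₁(V₁/V₂)^γ = 216×(13.9/307)^(7/5) = 2.836 kPa.
For a reversible adiabat, W_by_gas = (P₁V₁ − P₂V₂)/(γ−1).
W_by = (216000×0.0139 − 2836×0.307) / (2/5) = 5329 J.
Q = 0 ⇒ ΔU = −W_by = -5329 J.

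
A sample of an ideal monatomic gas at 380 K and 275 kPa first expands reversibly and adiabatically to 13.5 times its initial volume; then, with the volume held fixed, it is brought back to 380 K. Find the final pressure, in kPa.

P₃ ≈ 20.4 kPa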